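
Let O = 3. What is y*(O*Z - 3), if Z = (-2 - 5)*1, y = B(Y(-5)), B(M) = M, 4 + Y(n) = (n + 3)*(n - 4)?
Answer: -336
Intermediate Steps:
Y(n) = -4 + (-4 + n)*(3 + n) (Y(n) = -4 + (n + 3)*(n - 4) = -4 + (3 + n)*(-4 + n) = -4 + (-4 + n)*(3 + n))
y = 14 (y = -16 + (-5)² - 1*(-5) = -16 + 25 + 5 = 14)
Z = -7 (Z = -7*1 = -7)
y*(O*Z - 3) = 14*(3*(-7) - 3) = 14*(-21 - 3) = 14*(-24) = -336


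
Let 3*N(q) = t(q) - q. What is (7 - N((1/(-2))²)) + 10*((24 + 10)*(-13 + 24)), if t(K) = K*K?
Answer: 59953/16 ≈ 3747.1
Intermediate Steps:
t(K) = K²
N(q) = -q/3 + q²/3 (N(q) = (q² - q)/3 = -q/3 + q²/3)
(7 - N((1/(-2))²)) + 10*((24 + 10)*(-13 + 24)) = (7 - (1/(-2))²*(-1 + (1/(-2))²)/3) + 10*((24 + 10)*(-13 + 24)) = (7 - (-½)²*(-1 + (-½)²)/3) + 10*(34*11) = (7 - (-1 + ¼)/(3*4)) + 10*374 = (7 - (-3)/(3*4*4)) + 3740 = (7 - 1*(-1/16)) + 3740 = (7 + 1/16) + 3740 = 113/16 + 3740 = 59953/16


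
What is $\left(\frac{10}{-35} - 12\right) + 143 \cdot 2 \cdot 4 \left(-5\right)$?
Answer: $- \frac{40126}{7} \approx -5732.3$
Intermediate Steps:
$\left(\frac{10}{-35} - 12\right) + 143 \cdot 2 \cdot 4 \left(-5\right) = \left(10 \left(- \frac{1}{35}\right) - 12\right) + 143 \cdot 8 \left(-5\right) = \left(- \frac{2}{7} - 12\right) + 143 \left(-40\right) = - \frac{86}{7} - 5720 = - \frac{40126}{7}$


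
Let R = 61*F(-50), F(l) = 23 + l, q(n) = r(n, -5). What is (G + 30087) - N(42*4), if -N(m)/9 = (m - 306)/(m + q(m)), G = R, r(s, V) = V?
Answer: 4634478/163 ≈ 28432.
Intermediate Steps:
q(n) = -5
R = -1647 (R = 61*(23 - 50) = 61*(-27) = -1647)
G = -1647
N(m) = -9*(-306 + m)/(-5 + m) (N(m) = -9*(m - 306)/(m - 5) = -9*(-306 + m)/(-5 + m))
(G + 30087) - N(42*4) = (-1647 + 30087) - 9*(306 - 42*4)/(-5 + 42*4) = 28440 - 9*(306 - 1*168)/(-5 + 168) = 28440 - 9*(306 - 168)/163 = 28440 - 9*138/163 = 28440 - 1*1242/163 = 28440 - 1242/163 = 4634478/163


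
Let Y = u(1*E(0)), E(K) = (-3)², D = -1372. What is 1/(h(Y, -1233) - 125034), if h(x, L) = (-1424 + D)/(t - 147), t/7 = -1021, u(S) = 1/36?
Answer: -3647/455997600 ≈ -7.9978e-6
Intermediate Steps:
E(K) = 9
u(S) = 1/36
Y = 1/36 ≈ 0.027778
t = -7147 (t = 7*(-1021) = -7147)
h(x, L) = 1398/3647 (h(x, L) = (-1424 - 1372)/(-7147 - 147) = -2796/(-7294) = -2796*(-1/7294) = 1398/3647)
1/(h(Y, -1233) - 125034) = 1/(1398/3647 - 125034) = 1/(-455997600/3647) = -3647/455997600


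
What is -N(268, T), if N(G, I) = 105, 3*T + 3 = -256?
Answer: -105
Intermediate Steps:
T = -259/3 (T = -1 + (⅓)*(-256) = -1 - 256/3 = -259/3 ≈ -86.333)
-N(268, T) = -1*105 = -105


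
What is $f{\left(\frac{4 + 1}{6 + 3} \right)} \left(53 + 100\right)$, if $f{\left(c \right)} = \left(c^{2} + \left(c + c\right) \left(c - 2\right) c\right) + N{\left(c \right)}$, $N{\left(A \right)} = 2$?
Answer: $\frac{17561}{81} \approx 216.8$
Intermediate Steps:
$f{\left(c \right)} = 2 + c^{2} + 2 c^{2} \left(-2 + c\right)$ ($f{\left(c \right)} = \left(c^{2} + \left(c + c\right) \left(c - 2\right) c\right) + 2 = \left(c^{2} + 2 c \left(-2 + c\right) c\right) + 2 = \left(c^{2} + 2 c^{2} \left(-2 + c\right)\right) + 2 = 2 + c^{2} + 2 c^{2} \left(-2 + c\right)$)
$f{\left(\frac{4 + 1}{6 + 3} \right)} \left(53 + 100\right) = \left(2 - 3 \left(\frac{4 + 1}{6 + 3}\right)^{2} + 2 \left(\frac{4 + 1}{6 + 3}\right)^{3}\right) \left(53 + 100\right) = \left(2 - 3 \left(\frac{5}{9}\right)^{2} + 2 \left(\frac{5}{9}\right)^{3}\right) 153 = \left(2 - \frac{25}{27} + 2 \cdot \frac{125}{729}\right) 153 = \left(2 - \frac{25}{27} + \frac{250}{729}\right) 153 = \frac{1033}{729} \cdot 153 = \frac{17561}{81}$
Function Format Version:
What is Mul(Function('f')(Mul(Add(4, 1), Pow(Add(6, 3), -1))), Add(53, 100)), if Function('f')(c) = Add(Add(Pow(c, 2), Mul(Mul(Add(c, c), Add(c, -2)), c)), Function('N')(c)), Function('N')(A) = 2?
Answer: Rational(17561, 81) ≈ 216.80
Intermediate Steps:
Function('f')(c) = Add(2, Pow(c, 2), Mul(2, Pow(c, 2), Add(-2, c))) (Function('f')(c) = Add(Add(Pow(c, 2), Mul(Mul(Add(c, c), Add(c, -2)), c)), 2) = Add(Add(Pow(c, 2), Mul(Mul(Mul(2, c), Add(-2, c)), c)), 2) = Add(Add(Pow(c, 2), Mul(Mul(2, c, Add(-2, c)), c)), 2) = Add(Add(Pow(c, 2), Mul(2, Pow(c, 2), Add(-2, c))), 2) = Add(2, Pow(c, 2), Mul(2, Pow(c, 2), Add(-2, c))))
Mul(Function('f')(Mul(Add(4, 1), Pow(Add(6, 3), -1))), Add(53, 100)) = Mul(Add(2, Mul(-3, Pow(Mul(Add(4, 1), Pow(Add(6, 3), -1)), 2)), Mul(2, Pow(Mul(Add(4, 1), Pow(Add(6, 3), -1)), 3))), Add(53, 100)) = Mul(Add(2, Mul(-3, Pow(Mul(5, Pow(9, -1)), 2)), Mul(2, Pow(Mul(5, Pow(9, -1)), 3))), 153) = Mul(Add(2, Mul(-3, Pow(Mul(5, Rational(1, 9)), 2)), Mul(2, Pow(Mul(5, Rational(1, 9)), 3))), 153) = Mul(Add(2, Mul(-3, Pow(Rational(5, 9), 2)), Mul(2, Pow(Rational(5, 9), 3))), 153) = Mul(Add(2, Mul(-3, Rational(25, 81)), Mul(2, Rational(125, 729))), 153) = Mul(Add(2, Rational(-25, 27), Rational(250, 729)), 153) = Mul(Rational(1033, 729), 153) = Rational(17561, 81)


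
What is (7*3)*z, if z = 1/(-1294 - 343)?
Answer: -21/1637 ≈ -0.012828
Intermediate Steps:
z = -1/1637 (z = 1/(-1637) = -1/1637 ≈ -0.00061087)
(7*3)*z = (7*3)*(-1/1637) = 21*(-1/1637) = -21/1637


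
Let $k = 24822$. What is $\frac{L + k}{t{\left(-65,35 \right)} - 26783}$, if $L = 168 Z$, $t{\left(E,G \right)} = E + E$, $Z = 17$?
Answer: $- \frac{9226}{8971} \approx -1.0284$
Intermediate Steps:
$t{\left(E,G \right)} = 2 E$
$L = 2856$ ($L = 168 \cdot 17 = 2856$)
$\frac{L + k}{t{\left(-65,35 \right)} - 26783} = \frac{2856 + 24822}{2 \left(-65\right) - 26783} = \frac{27678}{-130 - 26783} = \frac{27678}{-26913} = 27678 \left(- \frac{1}{26913}\right) = - \frac{9226}{8971}$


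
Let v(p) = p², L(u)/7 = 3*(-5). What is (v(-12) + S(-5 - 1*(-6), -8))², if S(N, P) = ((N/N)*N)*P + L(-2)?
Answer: 961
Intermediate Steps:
L(u) = -105 (L(u) = 7*(3*(-5)) = 7*(-15) = -105)
S(N, P) = -105 + N*P (S(N, P) = ((N/N)*N)*P - 105 = (1*N)*P - 105 = N*P - 105 = -105 + N*P)
(v(-12) + S(-5 - 1*(-6), -8))² = ((-12)² + (-105 + (-5 - 1*(-6))*(-8)))² = (144 + (-105 + (-5 + 6)*(-8)))² = (144 + (-105 + 1*(-8)))² = (144 + (-105 - 8))² = (144 - 113)² = 31² = 961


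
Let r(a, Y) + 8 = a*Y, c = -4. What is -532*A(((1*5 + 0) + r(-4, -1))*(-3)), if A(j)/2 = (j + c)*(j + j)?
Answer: -44688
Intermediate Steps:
r(a, Y) = -8 + Y*a (r(a, Y) = -8 + a*Y = -8 + Y*a)
A(j) = 4*j*(-4 + j) (A(j) = 2*((j - 4)*(j + j)) = 2*((-4 + j)*(2*j)) = 2*(2*j*(-4 + j)) = 4*j*(-4 + j))
-532*A(((1*5 + 0) + r(-4, -1))*(-3)) = -2128*((1*5 + 0) + (-8 - 1*(-4)))*(-3)*(-4 + ((1*5 + 0) + (-8 - 1*(-4)))*(-3)) = -2128*((5 + 0) + (-8 + 4))*(-3)*(-4 + ((5 + 0) + (-8 + 4))*(-3)) = -2128*(5 - 4)*(-3)*(-4 + (5 - 4)*(-3)) = -2128*1*(-3)*(-4 + 1*(-3)) = -2128*(-3)*(-4 - 3) = -2128*(-3)*(-7) = -532*84 = -44688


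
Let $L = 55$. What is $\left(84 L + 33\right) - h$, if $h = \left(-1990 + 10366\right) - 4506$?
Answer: $783$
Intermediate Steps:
$h = 3870$ ($h = 8376 - 4506 = 3870$)
$\left(84 L + 33\right) - h = \left(84 \cdot 55 + 33\right) - 3870 = \left(4620 + 33\right) - 3870 = 4653 - 3870 = 783$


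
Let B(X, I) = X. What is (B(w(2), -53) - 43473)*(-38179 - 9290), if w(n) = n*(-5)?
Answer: 2064094527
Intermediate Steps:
w(n) = -5*n
(B(w(2), -53) - 43473)*(-38179 - 9290) = (-5*2 - 43473)*(-38179 - 9290) = (-10 - 43473)*(-47469) = -43483*(-47469) = 2064094527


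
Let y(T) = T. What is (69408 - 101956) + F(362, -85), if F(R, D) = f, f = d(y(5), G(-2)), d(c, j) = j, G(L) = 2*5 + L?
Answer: -32540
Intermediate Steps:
G(L) = 10 + L
f = 8 (f = 10 - 2 = 8)
F(R, D) = 8
(69408 - 101956) + F(362, -85) = (69408 - 101956) + 8 = -32548 + 8 = -32540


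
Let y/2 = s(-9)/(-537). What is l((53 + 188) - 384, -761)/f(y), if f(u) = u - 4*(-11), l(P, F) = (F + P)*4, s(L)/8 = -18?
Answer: -161816/1993 ≈ -81.192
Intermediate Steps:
s(L) = -144 (s(L) = 8*(-18) = -144)
l(P, F) = 4*F + 4*P
y = 96/179 (y = 2*(-144/(-537)) = 2*(-144*(-1/537)) = 2*(48/179) = 96/179 ≈ 0.53631)
f(u) = 44 + u (f(u) = u + 44 = 44 + u)
l((53 + 188) - 384, -761)/f(y) = (4*(-761) + 4*((53 + 188) - 384))/(44 + 96/179) = (-3044 + 4*(241 - 384))/(7972/179) = (-3044 + 4*(-143))*(179/7972) = (-3044 - 572)*(179/7972) = -3616*179/7972 = -161816/1993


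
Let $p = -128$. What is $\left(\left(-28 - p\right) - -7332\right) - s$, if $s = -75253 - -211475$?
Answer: $-128790$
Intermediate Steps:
$s = 136222$ ($s = -75253 + 211475 = 136222$)
$\left(\left(-28 - p\right) - -7332\right) - s = \left(\left(-28 - -128\right) - -7332\right) - 136222 = \left(\left(-28 + 128\right) + 7332\right) - 136222 = \left(100 + 7332\right) - 136222 = 7432 - 136222 = -128790$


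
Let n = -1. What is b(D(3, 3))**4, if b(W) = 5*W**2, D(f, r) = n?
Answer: 625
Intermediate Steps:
D(f, r) = -1
b(D(3, 3))**4 = (5*(-1)**2)**4 = (5*1)**4 = 5**4 = 625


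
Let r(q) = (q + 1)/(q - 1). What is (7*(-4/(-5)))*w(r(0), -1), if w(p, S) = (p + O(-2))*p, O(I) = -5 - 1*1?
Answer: 196/5 ≈ 39.200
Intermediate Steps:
O(I) = -6 (O(I) = -5 - 1 = -6)
r(q) = (1 + q)/(-1 + q)
w(p, S) = p*(-6 + p) (w(p, S) = (p - 6)*p = (-6 + p)*p = p*(-6 + p))
(7*(-4/(-5)))*w(r(0), -1) = (7*(-4/(-5)))*(((1 + 0)/(-1 + 0))*(-6 + (1 + 0)/(-1 + 0))) = (7*(-4*(-⅕)))*((1/(-1))*(-6 + 1/(-1))) = (7*(⅘))*((-1*1)*(-6 - 1*1)) = 28*(-(-6 - 1))/5 = 28*(-1*(-7))/5 = (28/5)*7 = 196/5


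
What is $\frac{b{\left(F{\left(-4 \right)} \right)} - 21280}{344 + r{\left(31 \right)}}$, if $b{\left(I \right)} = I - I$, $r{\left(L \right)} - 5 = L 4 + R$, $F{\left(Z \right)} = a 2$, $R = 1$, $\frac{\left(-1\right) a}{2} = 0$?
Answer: $- \frac{10640}{237} \approx -44.895$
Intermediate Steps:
$a = 0$ ($a = \left(-2\right) 0 = 0$)
$F{\left(Z \right)} = 0$ ($F{\left(Z \right)} = 0 \cdot 2 = 0$)
$r{\left(L \right)} = 6 + 4 L$ ($r{\left(L \right)} = 5 + \left(L 4 + 1\right) = 5 + \left(4 L + 1\right) = 5 + \left(1 + 4 L\right) = 6 + 4 L$)
$b{\left(I \right)} = 0$
$\frac{b{\left(F{\left(-4 \right)} \right)} - 21280}{344 + r{\left(31 \right)}} = \frac{0 - 21280}{344 + \left(6 + 4 \cdot 31\right)} = - \frac{21280}{344 + \left(6 + 124\right)} = - \frac{21280}{344 + 130} = - \frac{21280}{474} = \left(-21280\right) \frac{1}{474} = - \frac{10640}{237}$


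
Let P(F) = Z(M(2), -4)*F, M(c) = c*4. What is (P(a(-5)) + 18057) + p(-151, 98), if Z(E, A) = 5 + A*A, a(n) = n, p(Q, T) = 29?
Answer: 17981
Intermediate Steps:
M(c) = 4*c
Z(E, A) = 5 + A**2
P(F) = 21*F (P(F) = (5 + (-4)**2)*F = (5 + 16)*F = 21*F)
(P(a(-5)) + 18057) + p(-151, 98) = (21*(-5) + 18057) + 29 = (-105 + 18057) + 29 = 17952 + 29 = 17981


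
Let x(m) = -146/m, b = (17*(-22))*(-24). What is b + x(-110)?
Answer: 493753/55 ≈ 8977.3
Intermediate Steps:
b = 8976 (b = -374*(-24) = 8976)
b + x(-110) = 8976 - 146/(-110) = 8976 - 146*(-1/110) = 8976 + 73/55 = 493753/55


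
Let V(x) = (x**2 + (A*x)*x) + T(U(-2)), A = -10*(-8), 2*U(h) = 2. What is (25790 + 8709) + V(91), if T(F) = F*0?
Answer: 705260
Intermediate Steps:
U(h) = 1 (U(h) = (1/2)*2 = 1)
T(F) = 0
A = 80
V(x) = 81*x**2 (V(x) = (x**2 + (80*x)*x) + 0 = (x**2 + 80*x**2) + 0 = 81*x**2 + 0 = 81*x**2)
(25790 + 8709) + V(91) = (25790 + 8709) + 81*91**2 = 34499 + 81*8281 = 34499 + 670761 = 705260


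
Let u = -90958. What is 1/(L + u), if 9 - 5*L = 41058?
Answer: -5/495839 ≈ -1.0084e-5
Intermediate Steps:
L = -41049/5 (L = 9/5 - ⅕*41058 = 9/5 - 41058/5 = -41049/5 ≈ -8209.8)
1/(L + u) = 1/(-41049/5 - 90958) = 1/(-495839/5) = -5/495839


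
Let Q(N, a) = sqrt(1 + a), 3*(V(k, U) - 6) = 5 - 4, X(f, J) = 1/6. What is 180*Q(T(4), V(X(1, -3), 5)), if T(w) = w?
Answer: 60*sqrt(66) ≈ 487.44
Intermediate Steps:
X(f, J) = 1/6
V(k, U) = 19/3 (V(k, U) = 6 + (5 - 4)/3 = 6 + (1/3)*1 = 6 + 1/3 = 19/3)
180*Q(T(4), V(X(1, -3), 5)) = 180*sqrt(1 + 19/3) = 180*sqrt(22/3) = 180*(sqrt(66)/3) = 60*sqrt(66)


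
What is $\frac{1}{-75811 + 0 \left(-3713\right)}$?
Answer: $- \frac{1}{75811} \approx -1.3191 \cdot 10^{-5}$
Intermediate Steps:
$\frac{1}{-75811 + 0 \left(-3713\right)} = \frac{1}{-75811 + 0} = \frac{1}{-75811} = - \frac{1}{75811}$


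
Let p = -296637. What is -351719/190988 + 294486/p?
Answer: -53525387057/18884702452 ≈ -2.8343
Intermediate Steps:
-351719/190988 + 294486/p = -351719/190988 + 294486/(-296637) = -351719*1/190988 + 294486*(-1/296637) = -351719/190988 - 98162/98879 = -53525387057/18884702452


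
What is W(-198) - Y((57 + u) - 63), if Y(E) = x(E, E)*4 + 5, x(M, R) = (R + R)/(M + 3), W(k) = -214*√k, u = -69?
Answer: -40/3 - 642*I*√22 ≈ -13.333 - 3011.2*I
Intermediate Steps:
x(M, R) = 2*R/(3 + M) (x(M, R) = (2*R)/(3 + M) = 2*R/(3 + M))
Y(E) = 5 + 8*E/(3 + E) (Y(E) = (2*E/(3 + E))*4 + 5 = 8*E/(3 + E) + 5 = 5 + 8*E/(3 + E))
W(-198) - Y((57 + u) - 63) = -642*I*√22 - (15 + 13*((57 - 69) - 63))/(3 + ((57 - 69) - 63)) = -642*I*√22 - (15 + 13*(-12 - 63))/(3 + (-12 - 63)) = -642*I*√22 - (15 + 13*(-75))/(3 - 75) = -642*I*√22 - (15 - 975)/(-72) = -642*I*√22 - (-1)*(-960)/72 = -642*I*√22 - 1*40/3 = -642*I*√22 - 40/3 = -40/3 - 642*I*√22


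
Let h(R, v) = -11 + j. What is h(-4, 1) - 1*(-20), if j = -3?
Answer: 6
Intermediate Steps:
h(R, v) = -14 (h(R, v) = -11 - 3 = -14)
h(-4, 1) - 1*(-20) = -14 - 1*(-20) = -14 + 20 = 6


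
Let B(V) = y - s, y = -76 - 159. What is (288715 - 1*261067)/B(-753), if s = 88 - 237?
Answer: -13824/43 ≈ -321.49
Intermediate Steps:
y = -235
s = -149
B(V) = -86 (B(V) = -235 - 1*(-149) = -235 + 149 = -86)
(288715 - 1*261067)/B(-753) = (288715 - 1*261067)/(-86) = (288715 - 261067)*(-1/86) = 27648*(-1/86) = -13824/43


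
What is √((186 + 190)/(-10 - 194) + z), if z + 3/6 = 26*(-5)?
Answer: I*√1376898/102 ≈ 11.504*I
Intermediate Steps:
z = -261/2 (z = -½ + 26*(-5) = -½ - 130 = -261/2 ≈ -130.50)
√((186 + 190)/(-10 - 194) + z) = √((186 + 190)/(-10 - 194) - 261/2) = √(376/(-204) - 261/2) = √(376*(-1/204) - 261/2) = √(-94/51 - 261/2) = √(-13499/102) = I*√1376898/102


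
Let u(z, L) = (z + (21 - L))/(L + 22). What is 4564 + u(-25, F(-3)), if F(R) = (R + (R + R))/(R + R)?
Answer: 214497/47 ≈ 4563.8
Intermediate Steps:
F(R) = 3/2 (F(R) = (R + 2*R)/((2*R)) = (3*R)*(1/(2*R)) = 3/2)
u(z, L) = (21 + z - L)/(22 + L)
4564 + u(-25, F(-3)) = 4564 + (21 - 25 - 1*3/2)/(22 + 3/2) = 4564 + (21 - 25 - 3/2)/(47/2) = 4564 + (2/47)*(-11/2) = 4564 - 11/47 = 214497/47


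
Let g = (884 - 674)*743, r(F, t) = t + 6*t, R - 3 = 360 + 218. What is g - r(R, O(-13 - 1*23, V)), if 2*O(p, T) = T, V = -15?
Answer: 312165/2 ≈ 1.5608e+5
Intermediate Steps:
O(p, T) = T/2
R = 581 (R = 3 + (360 + 218) = 3 + 578 = 581)
r(F, t) = 7*t
g = 156030 (g = 210*743 = 156030)
g - r(R, O(-13 - 1*23, V)) = 156030 - 7*(½)*(-15) = 156030 - 7*(-15)/2 = 156030 - 1*(-105/2) = 156030 + 105/2 = 312165/2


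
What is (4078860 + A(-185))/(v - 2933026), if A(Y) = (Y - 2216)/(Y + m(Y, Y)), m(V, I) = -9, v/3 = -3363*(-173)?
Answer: -791301241/230400026 ≈ -3.4345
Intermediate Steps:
v = 1745397 (v = 3*(-3363*(-173)) = 3*581799 = 1745397)
A(Y) = (-2216 + Y)/(-9 + Y) (A(Y) = (Y - 2216)/(Y - 9) = (-2216 + Y)/(-9 + Y))
(4078860 + A(-185))/(v - 2933026) = (4078860 + (-2216 - 185)/(-9 - 185))/(1745397 - 2933026) = (4078860 - 2401/(-194))/(-1187629) = (4078860 - 1/194*(-2401))*(-1/1187629) = (4078860 + 2401/194)*(-1/1187629) = (791301241/194)*(-1/1187629) = -791301241/230400026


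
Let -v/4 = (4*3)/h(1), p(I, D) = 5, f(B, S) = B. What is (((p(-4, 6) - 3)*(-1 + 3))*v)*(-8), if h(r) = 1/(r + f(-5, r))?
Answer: -6144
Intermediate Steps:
h(r) = 1/(-5 + r) (h(r) = 1/(r - 5) = 1/(-5 + r))
v = 192 (v = -4*4*3/(1/(-5 + 1)) = -48/(1/(-4)) = -48/(-¼) = -48*(-4) = -4*(-48) = 192)
(((p(-4, 6) - 3)*(-1 + 3))*v)*(-8) = (((5 - 3)*(-1 + 3))*192)*(-8) = ((2*2)*192)*(-8) = (4*192)*(-8) = 768*(-8) = -6144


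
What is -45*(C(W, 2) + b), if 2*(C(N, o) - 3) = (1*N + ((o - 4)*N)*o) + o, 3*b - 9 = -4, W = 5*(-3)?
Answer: -2535/2 ≈ -1267.5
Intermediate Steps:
W = -15
b = 5/3 (b = 3 + (1/3)*(-4) = 3 - 4/3 = 5/3 ≈ 1.6667)
C(N, o) = 3 + N/2 + o/2 + N*o*(-4 + o)/2 (C(N, o) = 3 + ((1*N + ((o - 4)*N)*o) + o)/2 = 3 + ((N + ((-4 + o)*N)*o) + o)/2 = 3 + ((N + (N*(-4 + o))*o) + o)/2 = 3 + ((N + N*o*(-4 + o)) + o)/2 = 3 + (N + o + N*o*(-4 + o))/2 = 3 + (N/2 + o/2 + N*o*(-4 + o)/2) = 3 + N/2 + o/2 + N*o*(-4 + o)/2)
-45*(C(W, 2) + b) = -45*((3 + (1/2)*(-15) + (1/2)*2 + (1/2)*(-15)*2**2 - 2*(-15)*2) + 5/3) = -45*((3 - 15/2 + 1 + (1/2)*(-15)*4 + 60) + 5/3) = -45*((3 - 15/2 + 1 - 30 + 60) + 5/3) = -45*(53/2 + 5/3) = -45*169/6 = -2535/2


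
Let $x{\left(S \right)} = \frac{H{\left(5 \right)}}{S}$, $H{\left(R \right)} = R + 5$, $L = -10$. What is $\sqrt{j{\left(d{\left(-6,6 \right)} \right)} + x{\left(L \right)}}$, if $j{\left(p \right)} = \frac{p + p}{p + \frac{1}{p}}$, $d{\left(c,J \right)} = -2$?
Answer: $\frac{\sqrt{15}}{5} \approx 0.7746$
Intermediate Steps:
$H{\left(R \right)} = 5 + R$
$j{\left(p \right)} = \frac{2 p}{p + \frac{1}{p}}$
$x{\left(S \right)} = \frac{10}{S}$ ($x{\left(S \right)} = \frac{5 + 5}{S} = \frac{10}{S}$)
$\sqrt{j{\left(d{\left(-6,6 \right)} \right)} + x{\left(L \right)}} = \sqrt{\frac{2 \left(-2\right)^{2}}{1 + \left(-2\right)^{2}} + \frac{10}{-10}} = \sqrt{2 \cdot 4 \frac{1}{1 + 4} + 10 \left(- \frac{1}{10}\right)} = \sqrt{2 \cdot 4 \cdot \frac{1}{5} - 1} = \sqrt{\frac{8}{5} - 1} = \sqrt{\frac{3}{5}} = \frac{\sqrt{15}}{5}$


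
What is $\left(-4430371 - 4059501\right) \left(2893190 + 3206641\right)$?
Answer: $-51786784411632$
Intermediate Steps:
$\left(-4430371 - 4059501\right) \left(2893190 + 3206641\right) = \left(-8489872\right) 6099831 = -51786784411632$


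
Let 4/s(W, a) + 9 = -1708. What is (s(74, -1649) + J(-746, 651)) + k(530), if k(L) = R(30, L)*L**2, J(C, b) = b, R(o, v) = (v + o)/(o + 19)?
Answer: 38592248341/12019 ≈ 3.2109e+6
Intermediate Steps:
R(o, v) = (o + v)/(19 + o)
k(L) = L**2*(30/49 + L/49) (k(L) = ((30 + L)/(19 + 30))*L**2 = ((30 + L)/49)*L**2 = (30/49 + L/49)*L**2 = L**2*(30/49 + L/49))
s(W, a) = -4/1717 (s(W, a) = 4/(-9 - 1708) = 4/(-1717) = 4*(-1/1717) = -4/1717)
(s(74, -1649) + J(-746, 651)) + k(530) = (-4/1717 + 651) + (1/49)*530**2*(30 + 530) = 1117763/1717 + (1/49)*280900*560 = 1117763/1717 + 22472000/7 = 38592248341/12019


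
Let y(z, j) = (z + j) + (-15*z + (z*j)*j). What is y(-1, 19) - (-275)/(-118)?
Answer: -38979/118 ≈ -330.33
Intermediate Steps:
y(z, j) = j - 14*z + z*j**2 (y(z, j) = (j + z) + (-15*z + (j*z)*j) = (j + z) + (-15*z + z*j**2) = j - 14*z + z*j**2)
y(-1, 19) - (-275)/(-118) = (19 - 14*(-1) - 1*19**2) - (-275)/(-118) = (19 + 14 - 1*361) - (-275)*(-1)/118 = (19 + 14 - 361) - 1*275/118 = -328 - 275/118 = -38979/118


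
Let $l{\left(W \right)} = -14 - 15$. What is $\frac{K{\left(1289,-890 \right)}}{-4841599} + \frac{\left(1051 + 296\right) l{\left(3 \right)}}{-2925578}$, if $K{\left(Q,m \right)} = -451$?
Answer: $\frac{6567131635}{488430190318} \approx 0.013445$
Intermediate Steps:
$l{\left(W \right)} = -29$
$\frac{K{\left(1289,-890 \right)}}{-4841599} + \frac{\left(1051 + 296\right) l{\left(3 \right)}}{-2925578} = - \frac{451}{-4841599} + \frac{\left(1051 + 296\right) \left(-29\right)}{-2925578} = \left(-451\right) \left(- \frac{1}{4841599}\right) + 1347 \left(-29\right) \left(- \frac{1}{2925578}\right) = \frac{451}{4841599} - - \frac{1347}{100882} = \frac{451}{4841599} + \frac{1347}{100882} = \frac{6567131635}{488430190318}$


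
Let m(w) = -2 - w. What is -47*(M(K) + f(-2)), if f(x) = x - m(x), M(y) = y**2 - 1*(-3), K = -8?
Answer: -3055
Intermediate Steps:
M(y) = 3 + y**2 (M(y) = y**2 + 3 = 3 + y**2)
f(x) = 2 + 2*x (f(x) = x - (-2 - x) = x + (2 + x) = 2 + 2*x)
-47*(M(K) + f(-2)) = -47*((3 + (-8)**2) + (2 + 2*(-2))) = -47*((3 + 64) + (2 - 4)) = -47*(67 - 2) = -47*65 = -3055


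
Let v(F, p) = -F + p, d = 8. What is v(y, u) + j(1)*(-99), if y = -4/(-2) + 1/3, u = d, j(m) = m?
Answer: -280/3 ≈ -93.333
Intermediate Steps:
u = 8
y = 7/3 (y = -4*(-½) + 1*(⅓) = 2 + ⅓ = 7/3 ≈ 2.3333)
v(F, p) = p - F
v(y, u) + j(1)*(-99) = (8 - 1*7/3) + 1*(-99) = (8 - 7/3) - 99 = 17/3 - 99 = -280/3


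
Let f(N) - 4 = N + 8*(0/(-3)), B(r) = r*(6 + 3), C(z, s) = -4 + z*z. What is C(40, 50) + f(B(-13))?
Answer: 1483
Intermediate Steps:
C(z, s) = -4 + z²
B(r) = 9*r (B(r) = r*9 = 9*r)
f(N) = 4 + N (f(N) = 4 + (N + 8*(0/(-3))) = 4 + (N + 8*(0*(-⅓))) = 4 + (N + 8*0) = 4 + (N + 0) = 4 + N)
C(40, 50) + f(B(-13)) = (-4 + 40²) + (4 + 9*(-13)) = (-4 + 1600) + (4 - 117) = 1596 - 113 = 1483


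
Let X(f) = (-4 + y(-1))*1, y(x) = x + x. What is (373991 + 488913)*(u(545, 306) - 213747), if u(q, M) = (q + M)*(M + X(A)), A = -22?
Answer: 35856249912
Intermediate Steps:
y(x) = 2*x
X(f) = -6 (X(f) = (-4 + 2*(-1))*1 = (-4 - 2)*1 = -6*1 = -6)
u(q, M) = (-6 + M)*(M + q) (u(q, M) = (q + M)*(M - 6) = (M + q)*(-6 + M) = (-6 + M)*(M + q))
(373991 + 488913)*(u(545, 306) - 213747) = (373991 + 488913)*((306² - 6*306 - 6*545 + 306*545) - 213747) = 862904*((93636 - 1836 - 3270 + 166770) - 213747) = 862904*(255300 - 213747) = 862904*41553 = 35856249912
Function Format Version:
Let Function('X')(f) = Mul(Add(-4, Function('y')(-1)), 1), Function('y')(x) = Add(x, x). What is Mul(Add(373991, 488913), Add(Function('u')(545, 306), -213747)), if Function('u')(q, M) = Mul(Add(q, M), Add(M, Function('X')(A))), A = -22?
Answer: 35856249912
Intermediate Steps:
Function('y')(x) = Mul(2, x)
Function('X')(f) = -6 (Function('X')(f) = Mul(Add(-4, Mul(2, -1)), 1) = Mul(Add(-4, -2), 1) = Mul(-6, 1) = -6)
Function('u')(q, M) = Mul(Add(-6, M), Add(M, q)) (Function('u')(q, M) = Mul(Add(q, M), Add(M, -6)) = Mul(Add(M, q), Add(-6, M)) = Mul(Add(-6, M), Add(M, q)))
Mul(Add(373991, 488913), Add(Function('u')(545, 306), -213747)) = Mul(Add(373991, 488913), Add(Add(Pow(306, 2), Mul(-6, 306), Mul(-6, 545), Mul(306, 545)), -213747)) = Mul(862904, Add(Add(93636, -1836, -3270, 166770), -213747)) = Mul(862904, Add(255300, -213747)) = Mul(862904, 41553) = 35856249912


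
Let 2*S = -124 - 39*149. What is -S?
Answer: 5935/2 ≈ 2967.5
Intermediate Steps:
S = -5935/2 (S = (-124 - 39*149)/2 = (-124 - 5811)/2 = (½)*(-5935) = -5935/2 ≈ -2967.5)
-S = -1*(-5935/2) = 5935/2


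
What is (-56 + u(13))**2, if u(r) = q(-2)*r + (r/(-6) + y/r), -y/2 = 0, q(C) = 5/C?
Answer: 73984/9 ≈ 8220.4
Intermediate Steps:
y = 0 (y = -2*0 = 0)
u(r) = -8*r/3 (u(r) = (5/(-2))*r + (r/(-6) + 0/r) = (5*(-1/2))*r + (r*(-1/6) + 0) = -5*r/2 + (-r/6 + 0) = -5*r/2 - r/6 = -8*r/3)
(-56 + u(13))**2 = (-56 - 8/3*13)**2 = (-56 - 104/3)**2 = (-272/3)**2 = 73984/9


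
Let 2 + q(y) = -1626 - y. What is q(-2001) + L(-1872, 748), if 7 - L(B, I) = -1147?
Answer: 1527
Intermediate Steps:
q(y) = -1628 - y (q(y) = -2 + (-1626 - y) = -1628 - y)
L(B, I) = 1154 (L(B, I) = 7 - 1*(-1147) = 7 + 1147 = 1154)
q(-2001) + L(-1872, 748) = (-1628 - 1*(-2001)) + 1154 = (-1628 + 2001) + 1154 = 373 + 1154 = 1527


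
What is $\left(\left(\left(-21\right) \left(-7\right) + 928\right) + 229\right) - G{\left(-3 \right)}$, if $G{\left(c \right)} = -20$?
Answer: $1324$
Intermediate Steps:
$\left(\left(\left(-21\right) \left(-7\right) + 928\right) + 229\right) - G{\left(-3 \right)} = \left(\left(\left(-21\right) \left(-7\right) + 928\right) + 229\right) - -20 = \left(\left(147 + 928\right) + 229\right) + 20 = \left(1075 + 229\right) + 20 = 1304 + 20 = 1324$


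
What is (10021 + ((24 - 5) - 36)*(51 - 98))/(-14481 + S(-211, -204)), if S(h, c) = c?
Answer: -2164/2937 ≈ -0.73681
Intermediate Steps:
(10021 + ((24 - 5) - 36)*(51 - 98))/(-14481 + S(-211, -204)) = (10021 + ((24 - 5) - 36)*(51 - 98))/(-14481 - 204) = (10021 + (19 - 36)*(-47))/(-14685) = (10021 - 17*(-47))*(-1/14685) = (10021 + 799)*(-1/14685) = 10820*(-1/14685) = -2164/2937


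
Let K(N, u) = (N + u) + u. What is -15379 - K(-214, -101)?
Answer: -14963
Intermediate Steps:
K(N, u) = N + 2*u
-15379 - K(-214, -101) = -15379 - (-214 + 2*(-101)) = -15379 - (-214 - 202) = -15379 - 1*(-416) = -15379 + 416 = -14963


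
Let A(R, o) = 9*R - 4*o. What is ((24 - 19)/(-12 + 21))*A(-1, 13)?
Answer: -305/9 ≈ -33.889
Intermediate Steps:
A(R, o) = -4*o + 9*R
((24 - 19)/(-12 + 21))*A(-1, 13) = ((24 - 19)/(-12 + 21))*(-4*13 + 9*(-1)) = (5/9)*(-52 - 9) = (5*(⅑))*(-61) = (5/9)*(-61) = -305/9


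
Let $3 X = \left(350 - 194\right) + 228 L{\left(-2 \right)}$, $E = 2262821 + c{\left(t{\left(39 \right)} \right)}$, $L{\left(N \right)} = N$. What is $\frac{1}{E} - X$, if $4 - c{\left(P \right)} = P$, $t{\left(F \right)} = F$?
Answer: $\frac{226278601}{2262786} \approx 100.0$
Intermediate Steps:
$c{\left(P \right)} = 4 - P$
$E = 2262786$ ($E = 2262821 + \left(4 - 39\right) = 2262821 - 35 = 2262786$)
$X = -100$ ($X = \frac{\left(350 - 194\right) + 228 \left(-2\right)}{3} = \frac{156 - 456}{3} = \frac{1}{3} \left(-300\right) = -100$)
$\frac{1}{E} - X = \frac{1}{2262786} - -100 = \frac{1}{2262786} + 100 = \frac{226278601}{2262786}$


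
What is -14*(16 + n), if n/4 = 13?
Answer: -952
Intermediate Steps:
n = 52 (n = 4*13 = 52)
-14*(16 + n) = -14*(16 + 52) = -14*68 = -952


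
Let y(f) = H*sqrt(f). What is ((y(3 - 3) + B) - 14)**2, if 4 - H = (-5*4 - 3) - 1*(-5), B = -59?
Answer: 5329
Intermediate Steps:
H = 22 (H = 4 - ((-5*4 - 3) - 1*(-5)) = 4 - ((-20 - 3) + 5) = 4 - (-23 + 5) = 4 - 1*(-18) = 4 + 18 = 22)
y(f) = 22*sqrt(f)
((y(3 - 3) + B) - 14)**2 = ((22*sqrt(3 - 3) - 59) - 14)**2 = ((22*sqrt(0) - 59) - 14)**2 = ((22*0 - 59) - 14)**2 = ((0 - 59) - 14)**2 = (-59 - 14)**2 = (-73)**2 = 5329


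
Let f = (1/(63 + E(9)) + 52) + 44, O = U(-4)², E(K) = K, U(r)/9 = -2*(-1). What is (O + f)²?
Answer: 914518081/5184 ≈ 1.7641e+5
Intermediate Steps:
U(r) = 18 (U(r) = 9*(-2*(-1)) = 9*2 = 18)
O = 324 (O = 18² = 324)
f = 6913/72 (f = (1/(63 + 9) + 52) + 44 = (1/72 + 52) + 44 = 3745/72 + 44 = 6913/72 ≈ 96.014)
(O + f)² = (324 + 6913/72)² = (30241/72)² = 914518081/5184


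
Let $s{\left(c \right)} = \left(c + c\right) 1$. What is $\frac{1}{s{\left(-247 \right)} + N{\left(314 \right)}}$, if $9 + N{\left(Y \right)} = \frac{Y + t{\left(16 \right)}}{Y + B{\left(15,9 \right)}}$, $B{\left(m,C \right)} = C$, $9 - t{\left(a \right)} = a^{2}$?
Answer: $- \frac{323}{162402} \approx -0.0019889$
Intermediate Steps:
$t{\left(a \right)} = 9 - a^{2}$
$N{\left(Y \right)} = -9 + \frac{-247 + Y}{9 + Y}$ ($N{\left(Y \right)} = -9 + \frac{Y + \left(9 - 16^{2}\right)}{Y + 9} = -9 + \frac{Y + \left(9 - 256\right)}{9 + Y} = -9 + \frac{Y - 247}{9 + Y} = -9 + \frac{-247 + Y}{9 + Y}$)
$s{\left(c \right)} = 2 c$ ($s{\left(c \right)} = 2 c 1 = 2 c$)
$\frac{1}{s{\left(-247 \right)} + N{\left(314 \right)}} = \frac{1}{2 \left(-247\right) + \frac{8 \left(-41 - 314\right)}{9 + 314}} = \frac{1}{-494 + \frac{8 \left(-41 - 314\right)}{323}} = \frac{1}{-494 + 8 \cdot \frac{1}{323} \left(-355\right)} = \frac{1}{-494 - \frac{2840}{323}} = \frac{1}{- \frac{162402}{323}} = - \frac{323}{162402}$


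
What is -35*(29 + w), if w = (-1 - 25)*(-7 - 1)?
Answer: -8295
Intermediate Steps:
w = 208 (w = -26*(-8) = 208)
-35*(29 + w) = -35*(29 + 208) = -35*237 = -8295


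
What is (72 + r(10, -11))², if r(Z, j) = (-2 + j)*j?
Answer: 46225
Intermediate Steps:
r(Z, j) = j*(-2 + j)
(72 + r(10, -11))² = (72 - 11*(-2 - 11))² = (72 - 11*(-13))² = (72 + 143)² = 215² = 46225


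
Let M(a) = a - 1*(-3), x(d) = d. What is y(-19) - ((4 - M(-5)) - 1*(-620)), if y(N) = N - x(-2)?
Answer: -643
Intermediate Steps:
M(a) = 3 + a (M(a) = a + 3 = 3 + a)
y(N) = 2 + N (y(N) = N - 1*(-2) = N + 2 = 2 + N)
y(-19) - ((4 - M(-5)) - 1*(-620)) = (2 - 19) - ((4 - (3 - 5)) - 1*(-620)) = -17 - ((4 - 1*(-2)) + 620) = -17 - ((4 + 2) + 620) = -17 - (6 + 620) = -17 - 1*626 = -17 - 626 = -643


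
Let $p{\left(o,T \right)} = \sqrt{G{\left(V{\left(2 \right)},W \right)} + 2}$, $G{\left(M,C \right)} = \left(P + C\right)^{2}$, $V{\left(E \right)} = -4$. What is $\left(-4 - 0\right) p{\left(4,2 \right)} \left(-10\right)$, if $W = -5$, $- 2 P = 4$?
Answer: $40 \sqrt{51} \approx 285.66$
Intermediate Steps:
$P = -2$ ($P = \left(- \frac{1}{2}\right) 4 = -2$)
$G{\left(M,C \right)} = \left(-2 + C\right)^{2}$
$p{\left(o,T \right)} = \sqrt{51}$ ($p{\left(o,T \right)} = \sqrt{\left(-2 - 5\right)^{2} + 2} = \sqrt{\left(-7\right)^{2} + 2} = \sqrt{49 + 2} = \sqrt{51}$)
$\left(-4 - 0\right) p{\left(4,2 \right)} \left(-10\right) = \left(-4 - 0\right) \sqrt{51} \left(-10\right) = \left(-4 + 0\right) \sqrt{51} \left(-10\right) = - 4 \sqrt{51} \left(-10\right) = 40 \sqrt{51}$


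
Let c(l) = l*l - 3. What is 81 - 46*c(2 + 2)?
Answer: -517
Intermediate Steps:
c(l) = -3 + l² (c(l) = l² - 3 = -3 + l²)
81 - 46*c(2 + 2) = 81 - 46*(-3 + (2 + 2)²) = 81 - 46*(-3 + 4²) = 81 - 46*(-3 + 16) = 81 - 46*13 = 81 - 598 = -517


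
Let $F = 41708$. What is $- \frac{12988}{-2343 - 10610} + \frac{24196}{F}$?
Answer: $\frac{213778573}{135060931} \approx 1.5828$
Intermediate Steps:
$- \frac{12988}{-2343 - 10610} + \frac{24196}{F} = - \frac{12988}{-2343 - 10610} + \frac{24196}{41708} = - \frac{12988}{-12953} + 24196 \cdot \frac{1}{41708} = \left(-12988\right) \left(- \frac{1}{12953}\right) + \frac{6049}{10427} = \frac{12988}{12953} + \frac{6049}{10427} = \frac{213778573}{135060931}$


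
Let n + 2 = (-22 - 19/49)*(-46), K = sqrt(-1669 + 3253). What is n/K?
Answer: 4197*sqrt(11)/539 ≈ 25.825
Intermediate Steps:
K = 12*sqrt(11) (K = sqrt(1584) = 12*sqrt(11) ≈ 39.799)
n = 50364/49 (n = -2 + (-22 - 19/49)*(-46) = -2 - 1097/49*(-46) = -2 + 50462/49 = 50364/49 ≈ 1027.8)
n/K = 50364/(49*((12*sqrt(11)))) = 50364*(sqrt(11)/132)/49 = 4197*sqrt(11)/539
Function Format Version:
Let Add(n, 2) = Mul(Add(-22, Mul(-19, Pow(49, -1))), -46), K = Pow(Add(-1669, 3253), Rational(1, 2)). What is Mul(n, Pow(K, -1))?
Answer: Mul(Rational(4197, 539), Pow(11, Rational(1, 2))) ≈ 25.825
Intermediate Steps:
K = Mul(12, Pow(11, Rational(1, 2))) (K = Pow(1584, Rational(1, 2)) = Mul(12, Pow(11, Rational(1, 2))) ≈ 39.799)
n = Rational(50364, 49) (n = Add(-2, Mul(Add(-22, Mul(-19, Pow(49, -1))), -46)) = Add(-2, Mul(Add(-22, Mul(-19, Rational(1, 49))), -46)) = Add(-2, Mul(Add(-22, Rational(-19, 49)), -46)) = Add(-2, Mul(Rational(-1097, 49), -46)) = Add(-2, Rational(50462, 49)) = Rational(50364, 49) ≈ 1027.8)
Mul(n, Pow(K, -1)) = Mul(Rational(50364, 49), Pow(Mul(12, Pow(11, Rational(1, 2))), -1)) = Mul(Rational(50364, 49), Mul(Rational(1, 132), Pow(11, Rational(1, 2)))) = Mul(Rational(4197, 539), Pow(11, Rational(1, 2)))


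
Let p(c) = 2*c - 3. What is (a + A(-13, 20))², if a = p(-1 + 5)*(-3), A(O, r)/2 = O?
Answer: 1681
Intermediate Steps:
p(c) = -3 + 2*c
A(O, r) = 2*O
a = -15 (a = (-3 + 2*(-1 + 5))*(-3) = (-3 + 2*4)*(-3) = (-3 + 8)*(-3) = 5*(-3) = -15)
(a + A(-13, 20))² = (-15 + 2*(-13))² = (-15 - 26)² = (-41)² = 1681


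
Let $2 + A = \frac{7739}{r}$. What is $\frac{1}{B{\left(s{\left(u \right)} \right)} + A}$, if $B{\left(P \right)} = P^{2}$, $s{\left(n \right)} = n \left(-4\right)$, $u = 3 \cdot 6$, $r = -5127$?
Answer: $\frac{5127}{26560375} \approx 0.00019303$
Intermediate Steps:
$u = 18$
$s{\left(n \right)} = - 4 n$
$A = - \frac{17993}{5127}$ ($A = -2 + \frac{7739}{-5127} = -2 + 7739 \left(- \frac{1}{5127}\right) = -2 - \frac{7739}{5127} = - \frac{17993}{5127} \approx -3.5095$)
$\frac{1}{B{\left(s{\left(u \right)} \right)} + A} = \frac{1}{\left(\left(-4\right) 18\right)^{2} - \frac{17993}{5127}} = \frac{1}{\left(-72\right)^{2} - \frac{17993}{5127}} = \frac{1}{5184 - \frac{17993}{5127}} = \frac{1}{\frac{26560375}{5127}} = \frac{5127}{26560375}$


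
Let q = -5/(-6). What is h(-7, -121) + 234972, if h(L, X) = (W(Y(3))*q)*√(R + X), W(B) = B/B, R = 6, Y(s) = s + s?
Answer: 234972 + 5*I*√115/6 ≈ 2.3497e+5 + 8.9365*I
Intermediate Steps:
Y(s) = 2*s
q = ⅚ (q = -5*(-⅙) = ⅚ ≈ 0.83333)
W(B) = 1
h(L, X) = 5*√(6 + X)/6 (h(L, X) = (1*(⅚))*√(6 + X) = 5*√(6 + X)/6)
h(-7, -121) + 234972 = 5*√(6 - 121)/6 + 234972 = 5*√(-115)/6 + 234972 = 5*(I*√115)/6 + 234972 = 5*I*√115/6 + 234972 = 234972 + 5*I*√115/6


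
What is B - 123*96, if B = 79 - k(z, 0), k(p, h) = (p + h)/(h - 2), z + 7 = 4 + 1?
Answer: -11730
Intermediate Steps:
z = -2 (z = -7 + (4 + 1) = -7 + 5 = -2)
k(p, h) = (h + p)/(-2 + h)
B = 78 (B = 79 - (0 - 2)/(-2 + 0) = 79 - (-2)/(-2) = 79 - (-1)*(-2)/2 = 79 - 1*1 = 79 - 1 = 78)
B - 123*96 = 78 - 123*96 = 78 - 11808 = -11730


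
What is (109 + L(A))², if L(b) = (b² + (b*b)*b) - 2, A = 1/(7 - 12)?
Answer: 178997641/15625 ≈ 11456.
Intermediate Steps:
A = -⅕ (A = 1/(-5) = -⅕ ≈ -0.20000)
L(b) = -2 + b² + b³ (L(b) = (b² + b²*b) - 2 = (b² + b³) - 2 = -2 + b² + b³)
(109 + L(A))² = (109 + (-2 + (-⅕)² + (-⅕)³))² = (109 + (-2 + 1/25 - 1/125))² = (109 - 246/125)² = (13379/125)² = 178997641/15625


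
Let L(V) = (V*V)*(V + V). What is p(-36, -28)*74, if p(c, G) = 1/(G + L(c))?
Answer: -37/46670 ≈ -0.00079280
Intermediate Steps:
L(V) = 2*V³ (L(V) = V²*(2*V) = 2*V³)
p(c, G) = 1/(G + 2*c³)
p(-36, -28)*74 = 74/(-28 + 2*(-36)³) = 74/(-28 + 2*(-46656)) = 74/(-28 - 93312) = 74/(-93340) = -1/93340*74 = -37/46670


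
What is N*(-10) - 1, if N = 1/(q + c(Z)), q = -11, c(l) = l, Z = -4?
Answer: -⅓ ≈ -0.33333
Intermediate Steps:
N = -1/15 (N = 1/(-11 - 4) = 1/(-15) = -1/15 ≈ -0.066667)
N*(-10) - 1 = -1/15*(-10) - 1 = ⅔ - 1 = -⅓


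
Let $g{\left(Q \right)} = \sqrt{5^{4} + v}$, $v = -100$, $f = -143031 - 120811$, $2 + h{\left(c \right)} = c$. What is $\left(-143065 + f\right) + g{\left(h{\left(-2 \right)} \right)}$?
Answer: $-406907 + 5 \sqrt{21} \approx -4.0688 \cdot 10^{5}$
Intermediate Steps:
$h{\left(c \right)} = -2 + c$
$f = -263842$ ($f = -143031 - 120811 = -263842$)
$g{\left(Q \right)} = 5 \sqrt{21}$ ($g{\left(Q \right)} = \sqrt{5^{4} - 100} = \sqrt{625 - 100} = \sqrt{525} = 5 \sqrt{21}$)
$\left(-143065 + f\right) + g{\left(h{\left(-2 \right)} \right)} = \left(-143065 - 263842\right) + 5 \sqrt{21} = -406907 + 5 \sqrt{21}$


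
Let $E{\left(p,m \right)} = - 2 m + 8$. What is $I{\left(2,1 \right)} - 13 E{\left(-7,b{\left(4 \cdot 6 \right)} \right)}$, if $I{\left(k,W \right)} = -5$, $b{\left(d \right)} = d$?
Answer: $515$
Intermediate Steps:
$E{\left(p,m \right)} = 8 - 2 m$
$I{\left(2,1 \right)} - 13 E{\left(-7,b{\left(4 \cdot 6 \right)} \right)} = -5 - 13 \left(8 - 2 \cdot 4 \cdot 6\right) = -5 - 13 \left(8 - 48\right) = -5 - -520 = -5 + 520 = 515$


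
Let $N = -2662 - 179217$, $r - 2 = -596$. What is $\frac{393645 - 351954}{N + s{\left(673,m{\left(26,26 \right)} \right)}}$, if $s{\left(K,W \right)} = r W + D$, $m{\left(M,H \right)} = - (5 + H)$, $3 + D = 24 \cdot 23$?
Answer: $- \frac{3207}{12532} \approx -0.2559$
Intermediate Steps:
$r = -594$ ($r = 2 - 596 = -594$)
$D = 549$ ($D = -3 + 24 \cdot 23 = -3 + 552 = 549$)
$m{\left(M,H \right)} = -5 - H$
$s{\left(K,W \right)} = 549 - 594 W$ ($s{\left(K,W \right)} = - 594 W + 549 = 549 - 594 W$)
$N = -181879$ ($N = -2662 - 179217 = -181879$)
$\frac{393645 - 351954}{N + s{\left(673,m{\left(26,26 \right)} \right)}} = \frac{393645 - 351954}{-181879 - \left(-549 + 594 \left(-5 - 26\right)\right)} = \frac{41691}{-181879 - \left(-549 + 594 \left(-5 - 26\right)\right)} = \frac{41691}{-181879 + \left(549 - -18414\right)} = \frac{41691}{-181879 + \left(549 + 18414\right)} = \frac{41691}{-181879 + 18963} = \frac{41691}{-162916} = 41691 \left(- \frac{1}{162916}\right) = - \frac{3207}{12532}$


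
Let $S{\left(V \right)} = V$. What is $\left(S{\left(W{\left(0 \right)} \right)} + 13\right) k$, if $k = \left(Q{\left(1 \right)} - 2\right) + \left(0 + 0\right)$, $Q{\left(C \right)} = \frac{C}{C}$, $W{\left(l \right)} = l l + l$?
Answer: $-13$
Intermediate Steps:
$W{\left(l \right)} = l + l^{2}$ ($W{\left(l \right)} = l^{2} + l = l + l^{2}$)
$Q{\left(C \right)} = 1$
$k = -1$ ($k = \left(1 - 2\right) + \left(0 + 0\right) = -1 + 0 = -1$)
$\left(S{\left(W{\left(0 \right)} \right)} + 13\right) k = \left(0 \left(1 + 0\right) + 13\right) \left(-1\right) = \left(0 \cdot 1 + 13\right) \left(-1\right) = \left(0 + 13\right) \left(-1\right) = 13 \left(-1\right) = -13$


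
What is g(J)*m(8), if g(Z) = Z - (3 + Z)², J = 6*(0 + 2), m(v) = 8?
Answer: -1704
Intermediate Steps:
J = 12 (J = 6*2 = 12)
g(J)*m(8) = (12 - (3 + 12)²)*8 = (12 - 1*15²)*8 = (12 - 1*225)*8 = (12 - 225)*8 = -213*8 = -1704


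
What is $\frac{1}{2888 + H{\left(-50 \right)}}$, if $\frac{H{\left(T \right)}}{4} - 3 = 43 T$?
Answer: $- \frac{1}{5700} \approx -0.00017544$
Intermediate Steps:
$H{\left(T \right)} = 12 + 172 T$ ($H{\left(T \right)} = 12 + 4 \cdot 43 T = 12 + 172 T$)
$\frac{1}{2888 + H{\left(-50 \right)}} = \frac{1}{2888 + \left(12 + 172 \left(-50\right)\right)} = \frac{1}{2888 + \left(12 - 8600\right)} = \frac{1}{2888 - 8588} = \frac{1}{-5700} = - \frac{1}{5700}$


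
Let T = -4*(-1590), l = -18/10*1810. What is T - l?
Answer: 9618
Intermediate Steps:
l = -3258 (l = -18*⅒*1810 = -9/5*1810 = -3258)
T = 6360
T - l = 6360 - 1*(-3258) = 6360 + 3258 = 9618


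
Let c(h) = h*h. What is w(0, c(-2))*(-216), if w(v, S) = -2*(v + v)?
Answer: 0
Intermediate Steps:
c(h) = h**2
w(v, S) = -4*v
w(0, c(-2))*(-216) = -4*0*(-216) = 0*(-216) = 0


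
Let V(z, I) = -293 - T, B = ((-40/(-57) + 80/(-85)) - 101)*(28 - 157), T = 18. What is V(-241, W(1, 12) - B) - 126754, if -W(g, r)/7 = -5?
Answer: -127065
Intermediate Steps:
W(g, r) = 35 (W(g, r) = -7*(-5) = 35)
B = 4218343/323 (B = ((-40*(-1/57) + 80*(-1/85)) - 101)*(-129) = ((40/57 - 16/17) - 101)*(-129) = (-232/969 - 101)*(-129) = -98101/969*(-129) = 4218343/323 ≈ 13060.)
V(z, I) = -311 (V(z, I) = -293 - 1*18 = -293 - 18 = -311)
V(-241, W(1, 12) - B) - 126754 = -311 - 126754 = -127065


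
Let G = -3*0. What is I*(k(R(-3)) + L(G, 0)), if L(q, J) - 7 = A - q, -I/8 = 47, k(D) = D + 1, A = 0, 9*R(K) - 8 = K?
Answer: -28952/9 ≈ -3216.9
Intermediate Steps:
R(K) = 8/9 + K/9
k(D) = 1 + D
G = 0
I = -376 (I = -8*47 = -376)
L(q, J) = 7 - q (L(q, J) = 7 + (0 - q) = 7 - q)
I*(k(R(-3)) + L(G, 0)) = -376*((1 + (8/9 + (1/9)*(-3))) + (7 - 1*0)) = -376*((1 + (8/9 - 1/3)) + (7 + 0)) = -376*((1 + 5/9) + 7) = -376*(14/9 + 7) = -376*77/9 = -28952/9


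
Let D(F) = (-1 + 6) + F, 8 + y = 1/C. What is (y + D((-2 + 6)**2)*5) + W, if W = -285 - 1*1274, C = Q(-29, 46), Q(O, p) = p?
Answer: -67251/46 ≈ -1462.0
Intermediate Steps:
C = 46
W = -1559 (W = -285 - 1274 = -1559)
y = -367/46 (y = -8 + 1/46 = -367/46 ≈ -7.9783)
D(F) = 5 + F
(y + D((-2 + 6)**2)*5) + W = (-367/46 + (5 + (-2 + 6)**2)*5) - 1559 = (-367/46 + (5 + 4**2)*5) - 1559 = (-367/46 + (5 + 16)*5) - 1559 = (-367/46 + 21*5) - 1559 = (-367/46 + 105) - 1559 = 4463/46 - 1559 = -67251/46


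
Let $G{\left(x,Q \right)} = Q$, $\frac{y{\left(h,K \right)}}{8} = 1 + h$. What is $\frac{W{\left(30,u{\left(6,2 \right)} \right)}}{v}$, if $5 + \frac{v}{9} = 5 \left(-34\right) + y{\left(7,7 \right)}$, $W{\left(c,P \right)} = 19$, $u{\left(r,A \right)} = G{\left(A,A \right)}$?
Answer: $- \frac{19}{999} \approx -0.019019$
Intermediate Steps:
$y{\left(h,K \right)} = 8 + 8 h$ ($y{\left(h,K \right)} = 8 \left(1 + h\right) = 8 + 8 h$)
$u{\left(r,A \right)} = A$
$v = -999$ ($v = -45 + 9 \left(5 \left(-34\right) + \left(8 + 8 \cdot 7\right)\right) = -45 + 9 \left(-170 + \left(8 + 56\right)\right) = -45 + 9 \left(-170 + 64\right) = -45 + 9 \left(-106\right) = -45 - 954 = -999$)
$\frac{W{\left(30,u{\left(6,2 \right)} \right)}}{v} = \frac{19}{-999} = 19 \left(- \frac{1}{999}\right) = - \frac{19}{999}$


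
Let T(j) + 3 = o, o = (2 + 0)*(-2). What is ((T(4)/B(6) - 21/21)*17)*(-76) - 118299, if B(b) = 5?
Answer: -575991/5 ≈ -1.1520e+5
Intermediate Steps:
o = -4 (o = 2*(-2) = -4)
T(j) = -7 (T(j) = -3 - 4 = -7)
((T(4)/B(6) - 21/21)*17)*(-76) - 118299 = ((-7/5 - 21/21)*17)*(-76) - 118299 = ((-7*1/5 - 21*1/21)*17)*(-76) - 118299 = ((-7/5 - 1)*17)*(-76) - 118299 = -12/5*17*(-76) - 118299 = -204/5*(-76) - 118299 = 15504/5 - 118299 = -575991/5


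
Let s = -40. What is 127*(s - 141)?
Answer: -22987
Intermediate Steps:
127*(s - 141) = 127*(-40 - 141) = 127*(-181) = -22987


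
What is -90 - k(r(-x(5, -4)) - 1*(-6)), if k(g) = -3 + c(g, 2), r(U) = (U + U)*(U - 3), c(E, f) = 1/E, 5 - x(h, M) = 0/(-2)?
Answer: -7483/86 ≈ -87.012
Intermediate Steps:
x(h, M) = 5 (x(h, M) = 5 - 0/(-2) = 5 - 0*(-1)/2 = 5 - 1*0 = 5 + 0 = 5)
r(U) = 2*U*(-3 + U) (r(U) = (2*U)*(-3 + U) = 2*U*(-3 + U))
k(g) = -3 + 1/g
-90 - k(r(-x(5, -4)) - 1*(-6)) = -90 - (-3 + 1/(2*(-1*5)*(-3 - 1*5) - 1*(-6))) = -90 - (-3 + 1/(2*(-5)*(-3 - 5) + 6)) = -90 - (-3 + 1/(2*(-5)*(-8) + 6)) = -90 - (-3 + 1/(80 + 6)) = -90 - (-3 + 1/86) = -90 - 1*(-257/86) = -90 + 257/86 = -7483/86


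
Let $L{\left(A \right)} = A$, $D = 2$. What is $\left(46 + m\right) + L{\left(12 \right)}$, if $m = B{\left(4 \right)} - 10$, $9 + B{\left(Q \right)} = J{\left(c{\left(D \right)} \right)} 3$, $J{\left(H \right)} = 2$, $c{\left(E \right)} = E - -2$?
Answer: $45$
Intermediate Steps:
$c{\left(E \right)} = 2 + E$ ($c{\left(E \right)} = E + 2 = 2 + E$)
$B{\left(Q \right)} = -3$ ($B{\left(Q \right)} = -9 + 2 \cdot 3 = -9 + 6 = -3$)
$m = -13$ ($m = -3 - 10 = -13$)
$\left(46 + m\right) + L{\left(12 \right)} = \left(46 - 13\right) + 12 = 33 + 12 = 45$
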